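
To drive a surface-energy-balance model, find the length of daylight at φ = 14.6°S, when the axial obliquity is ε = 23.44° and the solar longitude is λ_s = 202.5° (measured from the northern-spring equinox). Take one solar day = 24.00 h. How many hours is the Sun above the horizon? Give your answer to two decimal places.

Solar declination: sin δ = sin ε · sin λ_s = sin 23.44° × sin 202.5° = -0.15223, so δ = -8.756°.
cos H₀ = −tan φ · tan δ = −tan(-14.6°) × tan(-8.756°) = -0.0401, so H₀ = 1.6109 rad = 92.30°.
Daylight = 2H₀/(2π) × 24.00 h = (1.6109/π) × 24.00 = 12.31 h.

12.31 h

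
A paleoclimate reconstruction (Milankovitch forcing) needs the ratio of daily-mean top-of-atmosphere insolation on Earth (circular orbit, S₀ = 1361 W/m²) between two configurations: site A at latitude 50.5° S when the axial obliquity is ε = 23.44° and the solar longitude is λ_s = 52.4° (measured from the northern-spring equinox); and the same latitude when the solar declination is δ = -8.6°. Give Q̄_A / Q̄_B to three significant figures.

— Configuration A (φ=-50.5°):
Solar declination: sin δ = sin ε · sin λ_s = sin 23.44° × sin 52.4° = 0.31516, so δ = +18.371°.
cos H₀ = −tan(-50.5°) tan(+18.371°) = 0.4029, H₀ = 1.1562 rad.
Bracket: H₀ sin φ sin δ + cos φ cos δ sin H₀ = 1.1562×-0.77162×0.31516 + 0.63608×0.94904×0.91526 = -0.281169 + 0.552511 = 0.271342.
Q̄ = (S₀/π) × [bracket] = (1361/π) × 0.271342 = 117.55 W/m².
— Configuration B (φ=-50.5°):
cos H₀ = −tan(-50.5°) tan(-8.600°) = -0.1835, H₀ = 1.7553 rad.
Bracket: H₀ sin φ sin δ + cos φ cos δ sin H₀ = 1.7553×-0.77162×-0.14954 + 0.63608×0.98876×0.98303 = 0.202541 + 0.618258 = 0.820799.
Q̄ = (S₀/π) × [bracket] = (1361/π) × 0.820799 = 355.59 W/m².
Ratio Q̄_A / Q̄_B = 117.55 / 355.59 = 0.3306.

Q̄_A / Q̄_B ≈ 0.331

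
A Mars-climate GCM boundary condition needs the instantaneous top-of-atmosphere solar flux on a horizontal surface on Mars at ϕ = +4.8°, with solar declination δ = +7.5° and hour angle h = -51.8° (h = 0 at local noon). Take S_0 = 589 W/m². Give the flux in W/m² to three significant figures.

366 W/m²

cos θ_z = sin ϕ sin δ + cos ϕ cos δ cos h = 0.010922 + 0.610968 = 0.621890.
Flux = S_0 · cos θ_z = 589 × 0.621890 = 366.3 W/m².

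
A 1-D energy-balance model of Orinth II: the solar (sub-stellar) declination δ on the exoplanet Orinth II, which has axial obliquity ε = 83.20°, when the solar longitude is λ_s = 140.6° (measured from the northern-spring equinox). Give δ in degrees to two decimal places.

δ = +39.07°

sin δ = sin ε · sin λ_s = sin 83.20° × sin 140.6° = 0.630266.
δ = arcsin(0.630266) = +39.07°.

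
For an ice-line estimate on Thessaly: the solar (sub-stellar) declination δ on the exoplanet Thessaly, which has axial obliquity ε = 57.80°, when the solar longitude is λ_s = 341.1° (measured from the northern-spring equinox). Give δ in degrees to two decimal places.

δ = -15.91°

sin δ = sin ε · sin λ_s = sin 57.80° × sin 341.1° = -0.274097.
δ = arcsin(-0.274097) = -15.91°.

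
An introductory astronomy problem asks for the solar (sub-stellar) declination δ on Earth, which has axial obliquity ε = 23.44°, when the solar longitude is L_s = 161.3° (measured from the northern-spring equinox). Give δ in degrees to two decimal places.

δ = +7.33°

sin δ = sin ε · sin L_s = sin 23.44° × sin 161.3° = 0.127536.
δ = arcsin(0.127536) = +7.33°.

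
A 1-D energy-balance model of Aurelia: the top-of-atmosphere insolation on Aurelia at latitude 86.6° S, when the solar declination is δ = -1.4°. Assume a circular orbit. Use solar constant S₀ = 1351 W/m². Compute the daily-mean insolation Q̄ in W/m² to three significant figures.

cos H₀ = −tan(-86.6°) tan(-1.400°) = -0.4114, H₀ = 1.9947 rad.
Bracket: H₀ sin φ sin δ + cos φ cos δ sin H₀ = 1.9947×-0.99824×-0.02443 + 0.05931×0.99970×0.91147 = 0.048645 + 0.054043 = 0.102688.
Q̄ = (S₀/π) × [bracket] = (1351/π) × 0.102688 = 44.16 W/m².

Q̄ ≈ 44.2 W/m²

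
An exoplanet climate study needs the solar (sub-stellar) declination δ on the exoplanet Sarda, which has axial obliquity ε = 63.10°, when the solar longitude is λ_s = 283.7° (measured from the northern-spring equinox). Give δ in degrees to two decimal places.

δ = -60.05°

sin δ = sin ε · sin λ_s = sin 63.10° × sin 283.7° = -0.866425.
δ = arcsin(-0.866425) = -60.05°.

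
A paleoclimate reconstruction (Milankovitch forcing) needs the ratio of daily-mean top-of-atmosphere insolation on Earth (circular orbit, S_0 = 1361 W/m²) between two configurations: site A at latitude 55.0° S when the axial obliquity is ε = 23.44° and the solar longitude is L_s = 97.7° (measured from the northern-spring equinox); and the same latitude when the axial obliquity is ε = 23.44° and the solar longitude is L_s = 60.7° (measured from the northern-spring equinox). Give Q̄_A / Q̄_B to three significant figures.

Q̄_A / Q̄_B ≈ 0.726

— Configuration A (ϕ=-55.0°):
Solar declination: sin δ = sin ε · sin L_s = sin 23.44° × sin 97.7° = 0.39420, so δ = +23.216°.
cos h₀ = −tan(-55.0°) tan(+23.216°) = 0.6126, h₀ = 0.9115 rad.
Bracket: h₀ sin ϕ sin δ + cos ϕ cos δ sin h₀ = 0.9115×-0.81915×0.39420 + 0.57358×0.91902×0.79041 = -0.294331 + 0.416650 = 0.122319.
Q̄ = (S_0/π) × [bracket] = (1361/π) × 0.122319 = 52.991 W/m².
— Configuration B (ϕ=-55.0°):
Solar declination: sin δ = sin ε · sin L_s = sin 23.44° × sin 60.7° = 0.34690, so δ = +20.298°.
cos h₀ = −tan(-55.0°) tan(+20.298°) = 0.5282, h₀ = 1.0143 rad.
Bracket: h₀ sin ϕ sin δ + cos ϕ cos δ sin h₀ = 1.0143×-0.81915×0.34690 + 0.57358×0.93790×0.84910 = -0.288227 + 0.456782 = 0.168555.
Q̄ = (S_0/π) × [bracket] = (1361/π) × 0.168555 = 73.021 W/m².
Ratio Q̄_A / Q̄_B = 52.991 / 73.021 = 0.7257.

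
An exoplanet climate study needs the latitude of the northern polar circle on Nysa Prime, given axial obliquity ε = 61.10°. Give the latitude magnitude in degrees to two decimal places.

The polar circle is the lowest latitude that experiences at least one full rotation of continuous daylight at the northern-summer solstice; it lies at |φ| = 90° − ε = 90° − 61.10° = 28.90°.

28.90°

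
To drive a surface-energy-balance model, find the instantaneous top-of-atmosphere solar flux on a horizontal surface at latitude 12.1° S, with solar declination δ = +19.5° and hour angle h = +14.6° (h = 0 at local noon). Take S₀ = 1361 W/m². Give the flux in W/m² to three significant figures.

cos θ_z = sin φ sin δ + cos φ cos δ cos h = -0.069972 + 0.891937 = 0.821965.
Flux = S₀ · cos θ_z = 1361 × 0.821965 = 1119 W/m².

1.12e+03 W/m²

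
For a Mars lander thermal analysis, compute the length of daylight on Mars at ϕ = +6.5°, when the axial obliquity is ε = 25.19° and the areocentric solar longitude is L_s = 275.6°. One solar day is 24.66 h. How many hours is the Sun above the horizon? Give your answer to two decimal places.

11.91 h

sin δ = sin 25.19° × sin 275.6° = -0.42359, so δ = -25.061°.
cos h₀ = −tan ϕ · tan δ = −tan(+6.5°) × tan(-25.061°) = 0.0533, so h₀ = 1.5175 rad = 86.95°.
Daylight = 2h₀/(2π) × 24.66 h = (1.5175/π) × 24.66 = 11.91 h.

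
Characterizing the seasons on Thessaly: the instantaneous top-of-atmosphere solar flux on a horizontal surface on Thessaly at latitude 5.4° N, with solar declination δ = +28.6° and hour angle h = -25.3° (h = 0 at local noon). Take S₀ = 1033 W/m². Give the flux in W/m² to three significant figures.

863 W/m²

cos θ_z = sin φ sin δ + cos φ cos δ cos h = 0.045049 + 0.790246 = 0.835295.
Flux = S₀ · cos θ_z = 1033 × 0.835295 = 862.9 W/m².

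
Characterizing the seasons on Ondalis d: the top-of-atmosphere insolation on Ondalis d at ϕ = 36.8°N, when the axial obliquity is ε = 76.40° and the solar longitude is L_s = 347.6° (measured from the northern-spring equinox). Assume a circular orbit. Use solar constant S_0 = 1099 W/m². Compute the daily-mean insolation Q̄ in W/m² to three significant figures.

Solar declination: sin δ = sin ε · sin L_s = sin 76.40° × sin 347.6° = -0.20871, so δ = -12.047°.
cos h₀ = −tan(+36.8°) tan(-12.047°) = 0.1597, h₀ = 1.4105 rad.
Bracket: h₀ sin ϕ sin δ + cos ϕ cos δ sin h₀ = 1.4105×0.59902×-0.20871 + 0.80073×0.97798×0.98717 = -0.176343 + 0.773051 = 0.596708.
Q̄ = (S_0/π) × [bracket] = (1099/π) × 0.596708 = 208.7 W/m².

Q̄ ≈ 209 W/m²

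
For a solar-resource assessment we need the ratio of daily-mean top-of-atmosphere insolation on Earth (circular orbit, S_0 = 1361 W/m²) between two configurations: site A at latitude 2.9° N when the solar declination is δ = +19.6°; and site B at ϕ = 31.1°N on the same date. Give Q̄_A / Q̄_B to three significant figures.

Q̄_A / Q̄_B ≈ 0.882

— Configuration A (ϕ=+2.9°):
cos h₀ = −tan(+2.9°) tan(+19.600°) = -0.0180, h₀ = 1.5888 rad.
Bracket: h₀ sin ϕ sin δ + cos ϕ cos δ sin h₀ = 1.5888×0.05059×0.33545 + 0.99872×0.94206×0.99984 = 0.026963 + 0.940704 = 0.967667.
Q̄ = (S_0/π) × [bracket] = (1361/π) × 0.967667 = 419.21 W/m².
— Configuration B (ϕ=+31.1°):
cos h₀ = −tan(+31.1°) tan(+19.600°) = -0.2148, h₀ = 1.7873 rad.
Bracket: h₀ sin ϕ sin δ + cos ϕ cos δ sin h₀ = 1.7873×0.51653×0.33545 + 0.85627×0.94206×0.97666 = 0.309685 + 0.787830 = 1.097515.
Q̄ = (S_0/π) × [bracket] = (1361/π) × 1.097515 = 475.47 W/m².
Ratio Q̄_A / Q̄_B = 419.21 / 475.47 = 0.8817.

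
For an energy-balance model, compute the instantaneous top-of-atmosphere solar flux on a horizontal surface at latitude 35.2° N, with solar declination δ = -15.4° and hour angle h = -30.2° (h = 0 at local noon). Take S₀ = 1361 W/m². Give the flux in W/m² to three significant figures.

cos θ_z = sin φ sin δ + cos φ cos δ cos h = -0.153075 + 0.680881 = 0.527806.
Flux = S₀ · cos θ_z = 1361 × 0.527806 = 718.3 W/m².

718 W/m²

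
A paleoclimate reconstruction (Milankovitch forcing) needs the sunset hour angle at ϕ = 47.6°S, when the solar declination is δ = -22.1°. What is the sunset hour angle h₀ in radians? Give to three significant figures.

cos h₀ = −tan ϕ · tan δ = −tan(-47.6°) × tan(-22.100°) = -0.4447, so h₀ = 2.0316 rad = 116.40°.

h₀ = 2.03 rad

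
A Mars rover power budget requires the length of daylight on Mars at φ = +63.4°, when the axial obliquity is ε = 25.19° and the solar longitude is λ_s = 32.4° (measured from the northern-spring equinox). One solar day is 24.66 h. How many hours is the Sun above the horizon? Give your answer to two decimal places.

Solar declination: sin δ = sin ε · sin λ_s = sin 25.19° × sin 32.4° = 0.22806, so δ = +13.183°.
cos H₀ = −tan φ · tan δ = −tan(+63.4°) × tan(+13.183°) = -0.4678, so H₀ = 2.0575 rad = 117.89°.
Daylight = 2H₀/(2π) × 24.66 h = (2.0575/π) × 24.66 = 16.15 h.

16.15 h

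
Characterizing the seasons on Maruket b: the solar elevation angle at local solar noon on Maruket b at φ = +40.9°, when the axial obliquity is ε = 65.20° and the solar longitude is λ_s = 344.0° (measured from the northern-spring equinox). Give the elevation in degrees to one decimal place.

34.6°

Solar declination: sin δ = sin ε · sin λ_s = sin 65.20° × sin 344.0° = -0.25022, so δ = -14.490°.
At local noon the hour angle is zero, so the zenith angle equals |φ − δ| = |+40.9° − (-14.490°)| = 55.390°.
Elevation = 90° − 55.390° = 34.6°.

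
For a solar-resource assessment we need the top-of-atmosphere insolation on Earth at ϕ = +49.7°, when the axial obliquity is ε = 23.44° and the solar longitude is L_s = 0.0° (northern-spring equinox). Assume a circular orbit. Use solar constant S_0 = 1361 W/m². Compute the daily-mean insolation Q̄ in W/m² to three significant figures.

Solar declination: sin δ = sin ε · sin L_s = sin 23.44° × sin 0.0° = 0.00000, so δ = +0.000°.
cos h₀ = −tan(+49.7°) tan(+0.000°) = -0.0000, h₀ = 1.5708 rad.
Bracket: h₀ sin ϕ sin δ + cos ϕ cos δ sin h₀ = 1.5708×0.76267×0.00000 + 0.64679×1.00000×1.00000 = 0.000000 + 0.646790 = 0.646790.
Q̄ = (S_0/π) × [bracket] = (1361/π) × 0.646790 = 280.2 W/m².

Q̄ ≈ 280 W/m²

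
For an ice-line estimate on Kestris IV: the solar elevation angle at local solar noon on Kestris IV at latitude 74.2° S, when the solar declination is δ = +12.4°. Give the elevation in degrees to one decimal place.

3.4°

At local noon the hour angle is zero, so the zenith angle equals |ϕ − δ| = |-74.2° − (+12.400°)| = 86.600°.
Elevation = 90° − 86.600° = 3.4°.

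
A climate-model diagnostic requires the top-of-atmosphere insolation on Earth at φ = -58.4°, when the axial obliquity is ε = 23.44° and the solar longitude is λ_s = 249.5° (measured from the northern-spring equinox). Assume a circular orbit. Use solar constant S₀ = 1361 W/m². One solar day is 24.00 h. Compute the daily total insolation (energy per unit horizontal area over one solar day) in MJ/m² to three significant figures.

Solar declination: sin δ = sin ε · sin λ_s = sin 23.44° × sin 249.5° = -0.37260, so δ = -21.876°.
cos H₀ = −tan(-58.4°) tan(-21.876°) = -0.6526, H₀ = 2.2819 rad.
Bracket: H₀ sin φ sin δ + cos φ cos δ sin H₀ = 2.2819×-0.85173×-0.37260 + 0.52399×0.92799×0.75767 = 0.724171 + 0.368423 = 1.092594.
Q̄ = (S₀/π) × [bracket] = (1361/π) × 1.092594 = 473.33 W/m².
Daily total = Q̄ × 24.00 h × 3600 s/h = 473.33 × 24.00 × 3600 / 10⁶ = 40.90 MJ/m².

40.9 MJ/m²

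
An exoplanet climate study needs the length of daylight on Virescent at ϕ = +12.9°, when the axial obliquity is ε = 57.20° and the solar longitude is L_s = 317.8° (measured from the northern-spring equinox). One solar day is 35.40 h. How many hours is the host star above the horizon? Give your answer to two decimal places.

Solar declination: sin δ = sin ε · sin L_s = sin 57.20° × sin 317.8° = -0.56463, so δ = -34.376°.
cos h₀ = −tan ϕ · tan δ = −tan(+12.9°) × tan(-34.376°) = 0.1567, so h₀ = 1.4135 rad = 80.99°.
Daylight = 2h₀/(2π) × 35.40 h = (1.4135/π) × 35.40 = 15.93 h.

15.93 h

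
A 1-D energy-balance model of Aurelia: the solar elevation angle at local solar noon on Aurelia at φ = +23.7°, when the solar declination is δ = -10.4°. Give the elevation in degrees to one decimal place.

55.9°

At local noon the hour angle is zero, so the zenith angle equals |φ − δ| = |+23.7° − (-10.400°)| = 34.100°.
Elevation = 90° − 34.100° = 55.9°.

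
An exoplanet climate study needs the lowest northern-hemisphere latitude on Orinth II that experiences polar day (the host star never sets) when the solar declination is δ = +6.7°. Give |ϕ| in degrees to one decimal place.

Polar day requires cos h₀ = −tan ϕ tan δ ≤ −1, i.e. tan ϕ tan δ ≥ 1.
The boundary is |tan ϕ| · |tan δ| = 1, so |ϕ| = 90° − |δ| = 90° − 6.7° = 83.3° in the northern hemisphere.

|ϕ| = 83.3°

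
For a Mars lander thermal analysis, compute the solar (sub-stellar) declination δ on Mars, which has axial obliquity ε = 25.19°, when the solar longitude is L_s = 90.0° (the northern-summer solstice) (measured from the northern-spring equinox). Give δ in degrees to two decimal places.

δ = +25.19°

sin δ = sin ε · sin L_s = sin 25.19° × sin 90.0° = 0.425621.
δ = arcsin(0.425621) = +25.19°.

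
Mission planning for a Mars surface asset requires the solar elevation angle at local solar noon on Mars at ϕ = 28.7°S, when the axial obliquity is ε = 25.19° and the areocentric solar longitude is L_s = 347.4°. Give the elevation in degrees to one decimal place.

sin δ = sin 25.19° × sin 347.4° = -0.09285, so δ = -5.327°.
At local noon the hour angle is zero, so the zenith angle equals |ϕ − δ| = |-28.7° − (-5.327°)| = 23.373°.
Elevation = 90° − 23.373° = 66.6°.

66.6°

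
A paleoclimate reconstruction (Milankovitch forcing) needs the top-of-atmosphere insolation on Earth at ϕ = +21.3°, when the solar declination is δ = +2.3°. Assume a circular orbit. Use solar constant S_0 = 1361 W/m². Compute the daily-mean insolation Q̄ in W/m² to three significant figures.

cos h₀ = −tan(+21.3°) tan(+2.300°) = -0.0157, h₀ = 1.5865 rad.
Bracket: h₀ sin ϕ sin δ + cos ϕ cos δ sin h₀ = 1.5865×0.36325×0.04013 + 0.93169×0.99919×0.99988 = 0.023127 + 0.930824 = 0.953951.
Q̄ = (S_0/π) × [bracket] = (1361/π) × 0.953951 = 413.3 W/m².

Q̄ ≈ 413 W/m²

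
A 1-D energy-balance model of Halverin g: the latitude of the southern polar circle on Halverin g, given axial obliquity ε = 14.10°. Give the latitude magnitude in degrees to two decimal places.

The polar circle is the lowest latitude that experiences at least one full rotation of continuous darkness at the northern-summer solstice; it lies at |φ| = 90° − ε = 90° − 14.10° = 75.90°.

75.90°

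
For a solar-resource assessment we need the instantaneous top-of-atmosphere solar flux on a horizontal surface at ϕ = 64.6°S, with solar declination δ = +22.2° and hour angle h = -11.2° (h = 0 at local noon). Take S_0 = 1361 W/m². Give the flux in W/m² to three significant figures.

cos θ_z = sin ϕ sin δ + cos ϕ cos δ cos h = -0.341317 + 0.389575 = 0.048258.
Flux = S_0 · cos θ_z = 1361 × 0.048258 = 65.68 W/m².

65.7 W/m²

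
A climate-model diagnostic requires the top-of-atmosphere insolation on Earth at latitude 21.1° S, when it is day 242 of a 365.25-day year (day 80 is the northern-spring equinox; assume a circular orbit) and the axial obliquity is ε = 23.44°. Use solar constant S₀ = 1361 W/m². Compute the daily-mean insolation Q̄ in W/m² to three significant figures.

Q̄ ≈ 367 W/m²

Solar longitude: λ_s = 360° × (242 − 80)/365.25 = 159.671°.
sin δ = sin 23.44° × sin 159.671° = 0.13819, so δ = +7.943°.
cos H₀ = −tan(-21.1°) tan(+7.943°) = 0.0538, H₀ = 1.5169 rad.
Bracket: H₀ sin φ sin δ + cos φ cos δ sin H₀ = 1.5169×-0.36000×0.13819 + 0.93295×0.99041×0.99855 = -0.075463 + 0.922663 = 0.847200.
Q̄ = (S₀/π) × [bracket] = (1361/π) × 0.847200 = 367.0 W/m².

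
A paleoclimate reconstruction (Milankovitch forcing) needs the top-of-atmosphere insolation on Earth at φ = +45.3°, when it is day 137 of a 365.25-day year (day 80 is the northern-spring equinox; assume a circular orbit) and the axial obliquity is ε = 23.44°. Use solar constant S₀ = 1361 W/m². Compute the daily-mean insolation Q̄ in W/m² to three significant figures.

Solar longitude: λ_s = 360° × (137 − 80)/365.25 = 56.181°.
sin δ = sin 23.44° × sin 56.181° = 0.33048, so δ = +19.298°.
cos H₀ = −tan(+45.3°) tan(+19.298°) = -0.3538, H₀ = 1.9325 rad.
Bracket: H₀ sin φ sin δ + cos φ cos δ sin H₀ = 1.9325×0.71080×0.33048 + 0.70339×0.94381×0.93531 = 0.453954 + 0.620921 = 1.074875.
Q̄ = (S₀/π) × [bracket] = (1361/π) × 1.074875 = 465.7 W/m².

Q̄ ≈ 466 W/m²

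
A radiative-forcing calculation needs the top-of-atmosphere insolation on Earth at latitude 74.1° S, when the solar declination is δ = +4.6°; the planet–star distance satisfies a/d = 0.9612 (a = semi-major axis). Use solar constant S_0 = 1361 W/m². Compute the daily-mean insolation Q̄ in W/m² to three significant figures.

cos h₀ = −tan(-74.1°) tan(+4.600°) = 0.2825, h₀ = 1.2844 rad.
Bracket: h₀ sin ϕ sin δ + cos ϕ cos δ sin h₀ = 1.2844×-0.96174×0.08020 + 0.27396×0.99678×0.95928 = -0.099068 + 0.261958 = 0.162890.
Inverse-square distance factor (a/d)² = 0.9612² = 0.923905.
Q̄ = (S_0/π) × 0.923905 × [bracket] = (1361/π) × 0.923905 × 0.162890 = 65.20 W/m².

Q̄ ≈ 65.2 W/m²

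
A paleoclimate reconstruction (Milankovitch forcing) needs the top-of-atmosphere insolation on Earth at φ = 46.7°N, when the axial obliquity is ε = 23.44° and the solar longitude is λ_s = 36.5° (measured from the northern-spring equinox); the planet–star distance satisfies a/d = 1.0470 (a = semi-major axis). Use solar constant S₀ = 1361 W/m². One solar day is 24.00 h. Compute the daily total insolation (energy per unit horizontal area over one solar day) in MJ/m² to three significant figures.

Solar declination: sin δ = sin ε · sin λ_s = sin 23.44° × sin 36.5° = 0.23661, so δ = +13.687°.
cos H₀ = −tan(+46.7°) tan(+13.687°) = -0.2584, H₀ = 1.8322 rad.
Bracket: H₀ sin φ sin δ + cos φ cos δ sin H₀ = 1.8322×0.72777×0.23661 + 0.68582×0.97160×0.96603 = 0.315501 + 0.643707 = 0.959208.
Inverse-square distance factor (a/d)² = 1.0470² = 1.096209.
Q̄ = (S₀/π) × 1.096209 × [bracket] = (1361/π) × 1.096209 × 0.959208 = 455.53 W/m².
Daily total = Q̄ × 24.00 h × 3600 s/h = 455.53 × 24.00 × 3600 / 10⁶ = 39.36 MJ/m².

39.4 MJ/m²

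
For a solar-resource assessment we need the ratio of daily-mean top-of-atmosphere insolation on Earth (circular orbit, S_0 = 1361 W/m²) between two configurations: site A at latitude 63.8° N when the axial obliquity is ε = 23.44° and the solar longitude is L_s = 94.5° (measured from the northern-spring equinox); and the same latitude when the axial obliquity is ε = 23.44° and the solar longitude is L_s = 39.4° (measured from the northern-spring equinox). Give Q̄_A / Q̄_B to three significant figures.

— Configuration A (ϕ=+63.8°):
Solar declination: sin δ = sin ε · sin L_s = sin 23.44° × sin 94.5° = 0.39656, so δ = +23.363°.
cos h₀ = −tan(+63.8°) tan(+23.363°) = -0.8779, h₀ = 2.6423 rad.
Bracket: h₀ sin ϕ sin δ + cos ϕ cos δ sin h₀ = 2.6423×0.89726×0.39656 + 0.44151×0.91801×0.47884 = 0.940176 + 0.194079 = 1.134255.
Q̄ = (S_0/π) × [bracket] = (1361/π) × 1.134255 = 491.38 W/m².
— Configuration B (ϕ=+63.8°):
Solar declination: sin δ = sin ε · sin L_s = sin 23.44° × sin 39.4° = 0.25249, so δ = +14.625°.
cos h₀ = −tan(+63.8°) tan(+14.625°) = -0.5303, h₀ = 2.1298 rad.
Bracket: h₀ sin ϕ sin δ + cos ϕ cos δ sin h₀ = 2.1298×0.89726×0.25249 + 0.44151×0.96760×0.84781 = 0.482504 + 0.362189 = 0.844693.
Q̄ = (S_0/π) × [bracket] = (1361/π) × 0.844693 = 365.94 W/m².
Ratio Q̄_A / Q̄_B = 491.38 / 365.94 = 1.343.

Q̄_A / Q̄_B ≈ 1.34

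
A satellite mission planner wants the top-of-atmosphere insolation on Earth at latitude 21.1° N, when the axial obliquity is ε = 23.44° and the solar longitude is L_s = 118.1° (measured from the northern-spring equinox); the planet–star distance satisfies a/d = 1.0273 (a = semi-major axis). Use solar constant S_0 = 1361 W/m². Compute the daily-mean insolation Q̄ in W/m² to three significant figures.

Q̄ ≈ 494 W/m²

Solar declination: sin δ = sin ε · sin L_s = sin 23.44° × sin 118.1° = 0.35090, so δ = +20.542°.
cos h₀ = −tan(+21.1°) tan(+20.542°) = -0.1446, h₀ = 1.7159 rad.
Bracket: h₀ sin ϕ sin δ + cos ϕ cos δ sin h₀ = 1.7159×0.36000×0.35090 + 0.93295×0.93641×0.98949 = 0.216759 + 0.864442 = 1.081201.
Inverse-square distance factor (a/d)² = 1.0273² = 1.055345.
Q̄ = (S_0/π) × 1.055345 × [bracket] = (1361/π) × 1.055345 × 1.081201 = 494.3 W/m².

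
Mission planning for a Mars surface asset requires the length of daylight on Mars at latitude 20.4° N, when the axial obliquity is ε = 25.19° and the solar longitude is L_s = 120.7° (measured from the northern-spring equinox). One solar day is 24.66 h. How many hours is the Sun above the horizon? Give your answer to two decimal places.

13.48 h

Solar declination: sin δ = sin ε · sin L_s = sin 25.19° × sin 120.7° = 0.36597, so δ = +21.467°.
cos h₀ = −tan ϕ · tan δ = −tan(+20.4°) × tan(+21.467°) = -0.1462, so h₀ = 1.7176 rad = 98.41°.
Daylight = 2h₀/(2π) × 24.66 h = (1.7176/π) × 24.66 = 13.48 h.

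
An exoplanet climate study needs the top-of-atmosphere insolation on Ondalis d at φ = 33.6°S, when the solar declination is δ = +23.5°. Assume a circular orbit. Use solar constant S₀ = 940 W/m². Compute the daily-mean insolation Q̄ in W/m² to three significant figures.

cos H₀ = −tan(-33.6°) tan(+23.500°) = 0.2889, H₀ = 1.2777 rad.
Bracket: H₀ sin φ sin δ + cos φ cos δ sin H₀ = 1.2777×-0.55339×0.39875 + 0.83292×0.91706×0.95736 = -0.281943 + 0.731268 = 0.449325.
Q̄ = (S₀/π) × [bracket] = (940/π) × 0.449325 = 134.4 W/m².

Q̄ ≈ 134 W/m²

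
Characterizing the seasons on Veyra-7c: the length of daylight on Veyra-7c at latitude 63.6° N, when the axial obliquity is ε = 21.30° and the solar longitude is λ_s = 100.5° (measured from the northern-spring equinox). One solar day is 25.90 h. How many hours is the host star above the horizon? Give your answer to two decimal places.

Solar declination: sin δ = sin ε · sin λ_s = sin 21.30° × sin 100.5° = 0.35717, so δ = +20.926°.
cos H₀ = −tan φ · tan δ = −tan(+63.6°) × tan(+20.926°) = -0.7703, so H₀ = 2.4501 rad = 140.38°.
Daylight = 2H₀/(2π) × 25.90 h = (2.4501/π) × 25.90 = 20.20 h.

20.20 h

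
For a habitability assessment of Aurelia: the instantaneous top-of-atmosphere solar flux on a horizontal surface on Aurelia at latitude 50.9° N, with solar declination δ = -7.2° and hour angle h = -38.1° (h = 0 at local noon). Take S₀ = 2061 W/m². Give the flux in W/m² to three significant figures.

cos θ_z = sin φ sin δ + cos φ cos δ cos h = -0.097264 + 0.492387 = 0.395123.
Flux = S₀ · cos θ_z = 2061 × 0.395123 = 814.3 W/m².

814 W/m²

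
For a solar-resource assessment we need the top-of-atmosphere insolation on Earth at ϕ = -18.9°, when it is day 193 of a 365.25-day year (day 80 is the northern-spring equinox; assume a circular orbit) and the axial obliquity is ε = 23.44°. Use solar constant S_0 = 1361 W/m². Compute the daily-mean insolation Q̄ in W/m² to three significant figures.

Q̄ ≈ 303 W/m²

Solar longitude: L_s = 360° × (193 − 80)/365.25 = 111.376°.
sin δ = sin 23.44° × sin 111.376° = 0.37042, so δ = +21.742°.
cos h₀ = −tan(-18.9°) tan(+21.742°) = 0.1365, h₀ = 1.4338 rad.
Bracket: h₀ sin ϕ sin δ + cos ϕ cos δ sin h₀ = 1.4338×-0.32392×0.37042 + 0.94609×0.92886×0.99063 = -0.172037 + 0.870551 = 0.698514.
Q̄ = (S_0/π) × [bracket] = (1361/π) × 0.698514 = 302.6 W/m².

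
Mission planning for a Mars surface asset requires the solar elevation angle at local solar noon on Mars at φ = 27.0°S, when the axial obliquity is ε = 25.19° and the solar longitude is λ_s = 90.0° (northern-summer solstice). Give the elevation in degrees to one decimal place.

37.8°

Solar declination: sin δ = sin ε · sin λ_s = sin 25.19° × sin 90.0° = 0.42562, so δ = +25.190°.
At local noon the hour angle is zero, so the zenith angle equals |φ − δ| = |-27.0° − (+25.190°)| = 52.190°.
Elevation = 90° − 52.190° = 37.8°.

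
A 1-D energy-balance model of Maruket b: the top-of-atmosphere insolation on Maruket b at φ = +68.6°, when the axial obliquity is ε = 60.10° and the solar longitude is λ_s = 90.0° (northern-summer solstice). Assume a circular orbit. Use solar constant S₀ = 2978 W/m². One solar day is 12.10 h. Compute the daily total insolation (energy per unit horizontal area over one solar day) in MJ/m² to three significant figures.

105 MJ/m²

Solar declination: sin δ = sin ε · sin λ_s = sin 60.10° × sin 90.0° = 0.86690, so δ = +60.100°.
cos H₀ = −tan(+68.6°) tan(+60.100°) = -4.4375 ≤ −1 ⇒ polar day, H₀ = π.
Bracket: H₀ sin φ sin δ + cos φ cos δ sin H₀ = 3.1416×0.93106×0.86690 + 0.36488×0.49849×0.00000 = 2.535698 + 0.000000 = 2.535698.
Q̄ = (S₀/π) × [bracket] = (2978/π) × 2.535698 = 2403.7 W/m².
Daily total = Q̄ × 12.10 h × 3600 s/h = 2403.7 × 12.10 × 3600 / 10⁶ = 104.7 MJ/m².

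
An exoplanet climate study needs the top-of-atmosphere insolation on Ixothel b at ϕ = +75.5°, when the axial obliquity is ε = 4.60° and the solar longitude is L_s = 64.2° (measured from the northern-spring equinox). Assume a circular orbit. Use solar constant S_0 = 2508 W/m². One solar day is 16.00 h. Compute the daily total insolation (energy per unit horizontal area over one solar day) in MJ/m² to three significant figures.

Solar declination: sin δ = sin ε · sin L_s = sin 4.60° × sin 64.2° = 0.07220, so δ = +4.141°.
cos h₀ = −tan(+75.5°) tan(+4.141°) = -0.2799, h₀ = 1.8545 rad.
Bracket: h₀ sin ϕ sin δ + cos ϕ cos δ sin h₀ = 1.8545×0.96815×0.07220 + 0.25038×0.99739×0.96002 = 0.129630 + 0.239742 = 0.369372.
Q̄ = (S_0/π) × [bracket] = (2508/π) × 0.369372 = 294.88 W/m².
Daily total = Q̄ × 16.00 h × 3600 s/h = 294.88 × 16.00 × 3600 / 10⁶ = 16.99 MJ/m².

17.0 MJ/m²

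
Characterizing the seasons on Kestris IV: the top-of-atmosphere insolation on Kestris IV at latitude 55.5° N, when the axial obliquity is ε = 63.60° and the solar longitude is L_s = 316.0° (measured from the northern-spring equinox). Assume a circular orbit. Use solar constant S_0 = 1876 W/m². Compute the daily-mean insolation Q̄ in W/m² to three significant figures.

Solar declination: sin δ = sin ε · sin L_s = sin 63.60° × sin 316.0° = -0.62221, so δ = -38.478°.
cos h₀ = −tan(+55.5°) tan(-38.478°) = 1.1565 ≥ 1 ⇒ polar night, h₀ = 0 and Q̄ = 0.

Q̄ ≈ 0.00 W/m²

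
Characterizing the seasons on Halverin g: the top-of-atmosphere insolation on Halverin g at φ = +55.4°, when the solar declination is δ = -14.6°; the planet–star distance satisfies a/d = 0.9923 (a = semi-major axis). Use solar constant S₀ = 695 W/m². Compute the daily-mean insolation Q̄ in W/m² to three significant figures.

cos H₀ = −tan(+55.4°) tan(-14.600°) = 0.3776, H₀ = 1.1836 rad.
Bracket: H₀ sin φ sin δ + cos φ cos δ sin H₀ = 1.1836×0.82314×-0.25207 + 0.56784×0.96771×0.92597 = -0.245584 + 0.508825 = 0.263241.
Inverse-square distance factor (a/d)² = 0.9923² = 0.984659.
Q̄ = (S₀/π) × 0.984659 × [bracket] = (695/π) × 0.984659 × 0.263241 = 57.34 W/m².

Q̄ ≈ 57.3 W/m²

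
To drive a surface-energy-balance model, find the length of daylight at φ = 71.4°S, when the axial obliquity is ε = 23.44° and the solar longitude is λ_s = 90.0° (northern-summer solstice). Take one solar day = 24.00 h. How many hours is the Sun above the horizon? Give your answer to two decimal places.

0.00 h

Solar declination: sin δ = sin ε · sin λ_s = sin 23.44° × sin 90.0° = 0.39779, so δ = +23.440°.
cos H₀ = −tan φ · tan δ = 1.2883 ≥ 1, so the Sun never rises (polar night) and H₀ = 0.
Daylight = 2H₀/(2π) × 24.00 h = (0.0000/π) × 24.00 = 0.00 h.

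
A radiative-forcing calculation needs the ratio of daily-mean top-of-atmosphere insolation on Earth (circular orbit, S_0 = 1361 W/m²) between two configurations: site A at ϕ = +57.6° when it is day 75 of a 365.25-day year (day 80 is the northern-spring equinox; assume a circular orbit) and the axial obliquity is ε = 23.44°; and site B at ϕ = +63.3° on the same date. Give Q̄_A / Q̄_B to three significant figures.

Q̄_A / Q̄_B ≈ 1.22

— Configuration A (ϕ=+57.6°):
Solar longitude: L_s = 360° × (75 − 80)/365.25 = -4.928°, i.e. -4.928° + 360° = 355.072°.
sin δ = sin 23.44° × sin 355.072° = -0.03417, so δ = -1.958°.
cos h₀ = −tan(+57.6°) tan(-1.958°) = 0.0539, h₀ = 1.5169 rad.
Bracket: h₀ sin ϕ sin δ + cos ϕ cos δ sin h₀ = 1.5169×0.84433×-0.03417 + 0.53583×0.99942×0.99855 = -0.043764 + 0.534743 = 0.490979.
Q̄ = (S_0/π) × [bracket] = (1361/π) × 0.490979 = 212.70 W/m².
— Configuration B (ϕ=+63.3°):
cos h₀ = −tan(+63.3°) tan(-1.958°) = 0.0680, h₀ = 1.5028 rad.
Bracket: h₀ sin ϕ sin δ + cos ϕ cos δ sin h₀ = 1.5028×0.89337×-0.03417 + 0.44932×0.99942×0.99769 = -0.045875 + 0.448022 = 0.402147.
Q̄ = (S_0/π) × [bracket] = (1361/π) × 0.402147 = 174.22 W/m².
Ratio Q̄_A / Q̄_B = 212.70 / 174.22 = 1.221.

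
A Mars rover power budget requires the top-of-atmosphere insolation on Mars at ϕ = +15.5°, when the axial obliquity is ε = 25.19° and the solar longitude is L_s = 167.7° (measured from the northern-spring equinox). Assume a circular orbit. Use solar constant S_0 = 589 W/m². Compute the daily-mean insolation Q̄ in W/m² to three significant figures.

Solar declination: sin δ = sin ε · sin L_s = sin 25.19° × sin 167.7° = 0.09067, so δ = +5.202°.
cos h₀ = −tan(+15.5°) tan(+5.202°) = -0.0252, h₀ = 1.5960 rad.
Bracket: h₀ sin ϕ sin δ + cos ϕ cos δ sin h₀ = 1.5960×0.26724×0.09067 + 0.96363×0.99588×0.99968 = 0.038672 + 0.959353 = 0.998025.
Q̄ = (S_0/π) × [bracket] = (589/π) × 0.998025 = 187.1 W/m².

Q̄ ≈ 187 W/m²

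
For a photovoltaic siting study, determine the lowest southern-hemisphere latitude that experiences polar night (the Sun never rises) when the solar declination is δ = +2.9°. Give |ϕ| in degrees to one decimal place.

|ϕ| = 87.1°

Polar night requires cos h₀ = −tan ϕ tan δ ≥ 1, i.e. tan ϕ tan δ ≤ −1.
The boundary is |tan ϕ| · |tan δ| = 1, so |ϕ| = 90° − |δ| = 90° − 2.9° = 87.1° in the southern hemisphere.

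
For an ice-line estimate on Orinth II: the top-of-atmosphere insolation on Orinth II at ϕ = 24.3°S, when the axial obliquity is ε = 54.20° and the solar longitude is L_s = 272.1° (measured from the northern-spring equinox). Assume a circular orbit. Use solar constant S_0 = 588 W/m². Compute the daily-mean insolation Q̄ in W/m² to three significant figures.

Solar declination: sin δ = sin ε · sin L_s = sin 54.20° × sin 272.1° = -0.81052, so δ = -54.147°.
cos h₀ = −tan(-24.3°) tan(-54.147°) = -0.6248, h₀ = 2.2457 rad.
Bracket: h₀ sin ϕ sin δ + cos ϕ cos δ sin h₀ = 2.2457×-0.41151×-0.81052 + 0.91140×0.58571×0.78077 = 0.749024 + 0.416788 = 1.165812.
Q̄ = (S_0/π) × [bracket] = (588/π) × 1.165812 = 218.2 W/m².

Q̄ ≈ 218 W/m²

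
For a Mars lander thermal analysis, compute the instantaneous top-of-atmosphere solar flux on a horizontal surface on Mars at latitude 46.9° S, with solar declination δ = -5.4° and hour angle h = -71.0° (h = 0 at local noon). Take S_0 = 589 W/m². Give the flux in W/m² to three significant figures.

cos θ_z = sin ϕ sin δ + cos ϕ cos δ cos h = 0.068714 + 0.221465 = 0.290179.
Flux = S_0 · cos θ_z = 589 × 0.290179 = 170.9 W/m².

171 W/m²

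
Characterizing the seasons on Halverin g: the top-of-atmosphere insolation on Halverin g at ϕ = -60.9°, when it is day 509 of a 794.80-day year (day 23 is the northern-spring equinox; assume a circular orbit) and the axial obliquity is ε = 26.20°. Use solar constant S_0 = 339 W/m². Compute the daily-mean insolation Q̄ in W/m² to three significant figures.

Solar longitude: L_s = 360° × (509 − 23)/794.80 = 220.131°.
sin δ = sin 26.20° × sin 220.131° = -0.28457, so δ = -16.533°.
cos h₀ = −tan(-60.9°) tan(-16.533°) = -0.5333, h₀ = 2.1333 rad.
Bracket: h₀ sin ϕ sin δ + cos ϕ cos δ sin h₀ = 2.1333×-0.87377×-0.28457 + 0.48634×0.95866×0.84592 = 0.530442 + 0.394397 = 0.924839.
Q̄ = (S_0/π) × [bracket] = (339/π) × 0.924839 = 99.80 W/m².

Q̄ ≈ 99.8 W/m²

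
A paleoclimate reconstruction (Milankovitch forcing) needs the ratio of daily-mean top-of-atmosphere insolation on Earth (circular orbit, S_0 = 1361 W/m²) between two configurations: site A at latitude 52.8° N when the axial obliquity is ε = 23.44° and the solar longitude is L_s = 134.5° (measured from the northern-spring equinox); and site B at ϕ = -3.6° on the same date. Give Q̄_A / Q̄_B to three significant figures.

— Configuration A (ϕ=+52.8°):
Solar declination: sin δ = sin ε · sin L_s = sin 23.44° × sin 134.5° = 0.28372, so δ = +16.483°.
cos h₀ = −tan(+52.8°) tan(+16.483°) = -0.3898, h₀ = 1.9712 rad.
Bracket: h₀ sin ϕ sin δ + cos ϕ cos δ sin h₀ = 1.9712×0.79653×0.28372 + 0.60460×0.95891×0.92090 = 0.445474 + 0.533898 = 0.979372.
Q̄ = (S_0/π) × [bracket] = (1361/π) × 0.979372 = 424.28 W/m².
— Configuration B (ϕ=-3.6°):
cos h₀ = −tan(-3.6°) tan(+16.483°) = 0.0186, h₀ = 1.5522 rad.
Bracket: h₀ sin ϕ sin δ + cos ϕ cos δ sin h₀ = 1.5522×-0.06279×0.28372 + 0.99803×0.95891×0.99983 = -0.027652 + 0.956858 = 0.929206.
Q̄ = (S_0/π) × [bracket] = (1361/π) × 0.929206 = 402.55 W/m².
Ratio Q̄_A / Q̄_B = 424.28 / 402.55 = 1.054.

Q̄_A / Q̄_B ≈ 1.05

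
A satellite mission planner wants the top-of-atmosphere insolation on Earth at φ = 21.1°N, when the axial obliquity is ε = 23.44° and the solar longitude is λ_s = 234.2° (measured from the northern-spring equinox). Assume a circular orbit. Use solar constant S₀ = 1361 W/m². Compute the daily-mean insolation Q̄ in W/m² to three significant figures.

Q̄ ≈ 307 W/m²

Solar declination: sin δ = sin ε · sin λ_s = sin 23.44° × sin 234.2° = -0.32263, so δ = -18.822°.
cos H₀ = −tan(+21.1°) tan(-18.822°) = 0.1315, H₀ = 1.4389 rad.
Bracket: H₀ sin φ sin δ + cos φ cos δ sin H₀ = 1.4389×0.36000×-0.32263 + 0.93295×0.94652×0.99131 = -0.167124 + 0.875382 = 0.708258.
Q̄ = (S₀/π) × [bracket] = (1361/π) × 0.708258 = 306.8 W/m².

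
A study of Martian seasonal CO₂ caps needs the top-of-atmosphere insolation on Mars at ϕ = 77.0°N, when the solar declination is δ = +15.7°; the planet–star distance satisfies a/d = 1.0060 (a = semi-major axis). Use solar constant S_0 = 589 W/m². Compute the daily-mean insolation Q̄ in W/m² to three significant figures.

cos h₀ = −tan(+77.0°) tan(+15.700°) = -1.2175 ≤ −1 ⇒ polar day, h₀ = π.
Bracket: h₀ sin ϕ sin δ + cos ϕ cos δ sin h₀ = 3.1416×0.97437×0.27060 + 0.22495×0.96269×0.00000 = 0.828328 + 0.000000 = 0.828328.
Inverse-square distance factor (a/d)² = 1.0060² = 1.012036.
Q̄ = (S_0/π) × 1.012036 × [bracket] = (589/π) × 1.012036 × 0.828328 = 157.2 W/m².

Q̄ ≈ 157 W/m²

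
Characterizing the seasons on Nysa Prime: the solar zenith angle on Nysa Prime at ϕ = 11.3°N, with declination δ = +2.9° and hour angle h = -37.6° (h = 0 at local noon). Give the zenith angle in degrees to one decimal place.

θ_z = 38.2°

cos θ_z = sin ϕ sin δ + cos ϕ cos δ cos h = 0.009913 + 0.775936 = 0.785849.
θ_z = arccos(0.785849) = 38.2°.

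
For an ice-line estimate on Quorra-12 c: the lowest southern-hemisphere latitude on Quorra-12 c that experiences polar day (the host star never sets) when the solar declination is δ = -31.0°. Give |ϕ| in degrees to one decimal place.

|ϕ| = 59.0°

Polar day requires cos h₀ = −tan ϕ tan δ ≤ −1, i.e. tan ϕ tan δ ≥ 1.
The boundary is |tan ϕ| · |tan δ| = 1, so |ϕ| = 90° − |δ| = 90° − 31.0° = 59.0° in the southern hemisphere.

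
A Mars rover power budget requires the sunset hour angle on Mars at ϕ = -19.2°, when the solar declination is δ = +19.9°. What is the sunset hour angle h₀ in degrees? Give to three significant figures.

h₀ = 82.8°

cos h₀ = −tan ϕ · tan δ = −tan(-19.2°) × tan(+19.900°) = 0.1261, so h₀ = 1.4444 rad = 82.76°.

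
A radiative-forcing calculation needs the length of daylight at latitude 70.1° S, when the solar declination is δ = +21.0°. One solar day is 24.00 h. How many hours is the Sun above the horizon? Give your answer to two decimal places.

0.00 h

cos H₀ = −tan φ · tan δ = 1.0604 ≥ 1, so the Sun never rises (polar night) and H₀ = 0.
Daylight = 2H₀/(2π) × 24.00 h = (0.0000/π) × 24.00 = 0.00 h.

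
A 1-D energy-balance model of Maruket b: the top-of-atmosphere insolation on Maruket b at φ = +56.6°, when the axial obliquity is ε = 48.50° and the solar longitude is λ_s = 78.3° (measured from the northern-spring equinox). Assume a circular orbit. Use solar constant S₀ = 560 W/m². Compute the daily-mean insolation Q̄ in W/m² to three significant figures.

Solar declination: sin δ = sin ε · sin λ_s = sin 48.50° × sin 78.3° = 0.73339, so δ = +47.172°.
cos H₀ = −tan(+56.6°) tan(+47.172°) = -1.6361 ≤ −1 ⇒ polar day, H₀ = π.
Bracket: H₀ sin φ sin δ + cos φ cos δ sin H₀ = 3.1416×0.83485×0.73339 + 0.55048×0.67980×0.00000 = 1.923509 + 0.000000 = 1.923509.
Q̄ = (S₀/π) × [bracket] = (560/π) × 1.923509 = 342.9 W/m².

Q̄ ≈ 343 W/m²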